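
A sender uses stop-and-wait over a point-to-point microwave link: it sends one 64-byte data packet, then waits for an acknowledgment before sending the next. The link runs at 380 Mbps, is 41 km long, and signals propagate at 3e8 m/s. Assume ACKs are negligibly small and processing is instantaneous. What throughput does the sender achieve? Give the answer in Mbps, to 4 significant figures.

t_tx = L/R = 512/380000000 = 1.34737e-06 s.
t_prop = 41000/300000000 = 0.000136667 s; RTT = 0.000273333 s.
Cycle = t_tx + RTT = 0.000274681 s.
Throughput = L / cycle = 512 / 0.000274681 = 1.864 Mbps.

1.864 Mbps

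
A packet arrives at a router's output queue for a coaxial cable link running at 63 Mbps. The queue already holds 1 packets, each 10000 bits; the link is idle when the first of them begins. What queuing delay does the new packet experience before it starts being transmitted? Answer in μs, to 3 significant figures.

Each queued packet: L/R = 10000/63000000 = 158.73 μs.
1 queued → 158.73 μs.
Queuing delay = 159 μs.

159 μs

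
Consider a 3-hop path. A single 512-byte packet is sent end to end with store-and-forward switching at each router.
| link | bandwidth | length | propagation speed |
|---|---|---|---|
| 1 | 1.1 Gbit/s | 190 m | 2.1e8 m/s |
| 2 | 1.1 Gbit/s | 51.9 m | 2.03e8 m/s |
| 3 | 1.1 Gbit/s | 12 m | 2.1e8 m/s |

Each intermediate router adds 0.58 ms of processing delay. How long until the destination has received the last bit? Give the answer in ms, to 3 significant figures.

L = 512 × 8 = 4096 bits.
Transmission delay per hop = L/R = 4096/1100000000 = 0.00372364 ms; 3 hops → 0.0111709 ms.
Propagation delays (d/s per hop): 0.000904762, 0.000255665, 5.71429e-05 ms; sum = 0.00121757 ms.
Processing at 2 router(s): 2 × 0.58 ms = 1.16 ms.
End-to-end = 1.17 ms.

1.17 ms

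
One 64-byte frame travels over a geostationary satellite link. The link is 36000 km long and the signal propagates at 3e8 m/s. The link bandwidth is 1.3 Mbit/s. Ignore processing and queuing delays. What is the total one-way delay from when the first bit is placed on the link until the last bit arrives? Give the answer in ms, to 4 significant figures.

L = 64 × 8 = 512 bits.
Transmission delay = L/R = 512 / 1300000 = 0.393846 ms.
Propagation delay = d/s = 36000000 m / 300000000 m/s = 120 ms.
Total = 120.4 ms.

120.4 ms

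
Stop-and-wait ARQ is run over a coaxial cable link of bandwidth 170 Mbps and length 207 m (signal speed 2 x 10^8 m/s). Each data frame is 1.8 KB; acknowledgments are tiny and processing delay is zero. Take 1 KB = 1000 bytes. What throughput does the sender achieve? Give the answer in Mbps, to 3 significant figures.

t_tx = L/R = 14400/170000000 = 8.47059e-05 s.
t_prop = 207/200000000 = 1.035e-06 s; RTT = 2.07e-06 s.
Cycle = t_tx + RTT = 8.67759e-05 s.
Throughput = L / cycle = 14400 / 8.67759e-05 = 166 Mbps.

166 Mbps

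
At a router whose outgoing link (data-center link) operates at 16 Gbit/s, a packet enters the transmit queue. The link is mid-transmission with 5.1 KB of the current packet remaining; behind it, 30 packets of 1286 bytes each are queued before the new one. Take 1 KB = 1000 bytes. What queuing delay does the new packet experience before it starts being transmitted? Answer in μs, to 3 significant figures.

21.8 μs

Each queued packet: L/R = 10288/16000000000 = 0.643 μs.
30 queued → 19.29 μs.
Plus remaining 40800 bits of current packet: 2.55 μs.
Queuing delay = 21.8 μs.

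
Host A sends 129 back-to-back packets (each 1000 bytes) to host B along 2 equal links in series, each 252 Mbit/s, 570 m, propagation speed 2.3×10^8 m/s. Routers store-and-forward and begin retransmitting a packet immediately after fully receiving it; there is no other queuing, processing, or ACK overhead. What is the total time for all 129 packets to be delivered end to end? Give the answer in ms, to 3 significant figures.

4.13 ms

Per-hop transmission t_tx = L/R = 8000/252000000 = 0.031746 ms.
Per-hop propagation t_prop = 570/2.3e+08 = 0.00247826 ms.
Pipeline fill: first packet needs 2·t_tx to clear all hops; remaining 128 packets each add one t_tx.
Total = (2+129-1)·t_tx + 2·t_prop = 130·0.031746 + 2·0.00247826 = 4.13 ms.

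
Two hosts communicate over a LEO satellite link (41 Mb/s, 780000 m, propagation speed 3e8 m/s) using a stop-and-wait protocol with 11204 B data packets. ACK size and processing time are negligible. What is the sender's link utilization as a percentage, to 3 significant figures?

t_tx = L/R = 89632/41000000 = 0.00218615 s.
t_prop = 780000/300000000 = 0.0026 s; RTT = 0.0052 s.
Cycle = t_tx + RTT = 0.00738615 s.
Utilization = t_tx / cycle = 0.00218615/0.00738615 = 29.6 %.

29.6 %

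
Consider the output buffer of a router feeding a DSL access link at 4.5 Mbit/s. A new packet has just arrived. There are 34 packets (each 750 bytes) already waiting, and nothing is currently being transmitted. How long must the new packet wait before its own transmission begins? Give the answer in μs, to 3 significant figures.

45300 μs

Each queued packet: L/R = 6000/4500000 = 1333.33 μs.
34 queued → 45333.3 μs.
Queuing delay = 45300 μs.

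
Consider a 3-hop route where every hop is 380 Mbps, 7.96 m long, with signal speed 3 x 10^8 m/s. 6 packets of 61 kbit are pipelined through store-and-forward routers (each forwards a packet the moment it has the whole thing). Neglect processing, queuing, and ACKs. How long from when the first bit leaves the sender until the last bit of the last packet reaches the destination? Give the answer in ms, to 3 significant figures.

Per-hop transmission t_tx = L/R = 61000/380000000 = 0.160526 ms.
Per-hop propagation t_prop = 7.96/300000000 = 2.65333e-05 ms.
Pipeline fill: first packet needs 3·t_tx to clear all hops; remaining 5 packets each add one t_tx.
Total = (3+6-1)·t_tx + 3·t_prop = 8·0.160526 + 3·2.65333e-05 = 1.28 ms.

1.28 ms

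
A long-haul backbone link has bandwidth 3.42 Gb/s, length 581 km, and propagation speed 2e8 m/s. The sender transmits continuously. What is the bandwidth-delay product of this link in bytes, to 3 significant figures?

Propagation delay = 581000 / 200000000 = 0.002905 s.
BDP = R × t_prop = 3420000000 × 0.002905 = 9935100 bits.
In bytes: 9935100/8 = 1240000 bytes.

1240000 bytes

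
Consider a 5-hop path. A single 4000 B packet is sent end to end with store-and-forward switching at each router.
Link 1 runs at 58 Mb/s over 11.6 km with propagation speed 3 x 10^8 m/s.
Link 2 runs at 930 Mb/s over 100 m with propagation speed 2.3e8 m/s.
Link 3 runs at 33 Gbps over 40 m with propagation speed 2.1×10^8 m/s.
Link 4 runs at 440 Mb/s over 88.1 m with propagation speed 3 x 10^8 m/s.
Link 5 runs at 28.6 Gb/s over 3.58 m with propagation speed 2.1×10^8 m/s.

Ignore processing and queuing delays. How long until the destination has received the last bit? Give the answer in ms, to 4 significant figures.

L = 4000 × 8 = 32000 bits.
Transmission delays (L/R per hop): 0.551724, 0.0344086, 0.000969697, 0.0727273, 0.00111888 ms; sum = 0.660949 ms.
Propagation delays (d/s per hop): 0.0386667, 0.000434783, 0.000190476, 0.000293667, 1.70476e-05 ms; sum = 0.0396026 ms.
End-to-end = 0.7006 ms.

0.7006 ms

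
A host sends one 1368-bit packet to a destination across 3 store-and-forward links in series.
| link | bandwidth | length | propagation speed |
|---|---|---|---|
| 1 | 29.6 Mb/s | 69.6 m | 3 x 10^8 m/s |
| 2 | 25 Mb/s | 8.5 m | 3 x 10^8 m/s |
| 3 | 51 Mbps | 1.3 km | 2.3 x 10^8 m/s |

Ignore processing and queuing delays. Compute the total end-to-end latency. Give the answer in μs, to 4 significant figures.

Transmission delays (L/R per hop): 46.2162, 54.72, 26.8235 μs; sum = 127.76 μs.
Propagation delays (d/s per hop): 0.232, 0.0283333, 5.65217 μs; sum = 5.91251 μs.
End-to-end = 133.7 μs.

133.7 μs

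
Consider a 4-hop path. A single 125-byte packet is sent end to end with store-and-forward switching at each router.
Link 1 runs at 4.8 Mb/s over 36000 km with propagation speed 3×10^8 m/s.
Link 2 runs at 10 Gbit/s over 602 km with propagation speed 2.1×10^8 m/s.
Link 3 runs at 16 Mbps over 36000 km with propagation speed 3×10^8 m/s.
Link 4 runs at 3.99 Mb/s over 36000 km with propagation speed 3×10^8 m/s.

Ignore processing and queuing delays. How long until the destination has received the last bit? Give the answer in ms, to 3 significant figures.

363 ms

L = 125 × 8 = 1000 bits.
Transmission delays (L/R per hop): 0.208333, 0.0001, 0.0625, 0.250627 ms; sum = 0.52156 ms.
Propagation delays (d/s per hop): 120, 2.86667, 120, 120 ms; sum = 362.867 ms.
End-to-end = 363 ms.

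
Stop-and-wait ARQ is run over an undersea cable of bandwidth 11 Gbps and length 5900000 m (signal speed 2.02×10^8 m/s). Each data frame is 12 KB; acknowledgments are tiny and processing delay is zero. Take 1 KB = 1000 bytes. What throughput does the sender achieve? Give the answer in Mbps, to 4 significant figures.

t_tx = L/R = 96000/11000000000 = 8.72727e-06 s.
t_prop = 5900000/202000000 = 0.0292079 s; RTT = 0.0584158 s.
Cycle = t_tx + RTT = 0.0584246 s.
Throughput = L / cycle = 96000 / 0.0584246 = 1.643 Mbps.

1.643 Mbps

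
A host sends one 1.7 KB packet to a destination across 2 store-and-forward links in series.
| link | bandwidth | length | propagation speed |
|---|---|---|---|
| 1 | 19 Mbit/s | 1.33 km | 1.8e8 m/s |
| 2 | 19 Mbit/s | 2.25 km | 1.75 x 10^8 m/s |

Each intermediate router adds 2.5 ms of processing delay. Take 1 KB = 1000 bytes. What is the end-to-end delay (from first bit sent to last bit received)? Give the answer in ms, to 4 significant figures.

L = 13600 bits.
Transmission delay per hop = L/R = 13600/19000000 = 0.715789 ms; 2 hops → 1.43158 ms.
Propagation delays (d/s per hop): 0.00738889, 0.0128571 ms; sum = 0.020246 ms.
Processing at 1 router(s): 1 × 2.5 ms = 2.5 ms.
End-to-end = 3.952 ms.

3.952 ms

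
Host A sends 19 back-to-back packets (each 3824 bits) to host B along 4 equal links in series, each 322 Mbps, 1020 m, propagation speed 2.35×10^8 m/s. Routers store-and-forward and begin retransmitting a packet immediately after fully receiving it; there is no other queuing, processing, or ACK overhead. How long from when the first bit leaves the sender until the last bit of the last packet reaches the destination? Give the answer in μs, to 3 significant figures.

Per-hop transmission t_tx = L/R = 3824/322000000 = 11.8758 μs.
Per-hop propagation t_prop = 1020/235000000 = 4.34043 μs.
Pipeline fill: first packet needs 4·t_tx to clear all hops; remaining 18 packets each add one t_tx.
Total = (4+19-1)·t_tx + 4·t_prop = 22·11.8758 + 4·4.34043 = 279 μs.

279 μs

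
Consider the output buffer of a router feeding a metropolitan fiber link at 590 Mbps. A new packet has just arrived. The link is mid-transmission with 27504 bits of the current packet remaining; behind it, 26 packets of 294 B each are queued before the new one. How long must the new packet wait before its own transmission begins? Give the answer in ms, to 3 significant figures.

Each queued packet: L/R = 2352/590000000 = 0.00398644 ms.
26 queued → 0.103647 ms.
Plus remaining 27504 bits of current packet: 0.0466169 ms.
Queuing delay = 0.150 ms.

0.150 ms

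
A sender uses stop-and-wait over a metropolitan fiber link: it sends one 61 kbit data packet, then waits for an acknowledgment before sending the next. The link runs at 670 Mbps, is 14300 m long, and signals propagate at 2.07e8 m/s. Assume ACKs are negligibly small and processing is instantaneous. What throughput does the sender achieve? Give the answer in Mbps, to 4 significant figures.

266.1 Mbps

t_tx = L/R = 61000/670000000 = 9.10448e-05 s.
t_prop = 14300/2.07e+08 = 6.90821e-05 s; RTT = 0.000138164 s.
Cycle = t_tx + RTT = 0.000229209 s.
Throughput = L / cycle = 61000 / 0.000229209 = 266.1 Mbps.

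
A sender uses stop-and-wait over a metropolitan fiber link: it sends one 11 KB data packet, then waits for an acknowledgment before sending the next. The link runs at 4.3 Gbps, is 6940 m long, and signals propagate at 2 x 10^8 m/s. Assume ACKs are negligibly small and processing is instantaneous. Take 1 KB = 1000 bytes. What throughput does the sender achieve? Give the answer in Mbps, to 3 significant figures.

979 Mbps

t_tx = L/R = 88000/4300000000 = 2.04651e-05 s.
t_prop = 6940/200000000 = 3.47e-05 s; RTT = 6.94e-05 s.
Cycle = t_tx + RTT = 8.98651e-05 s.
Throughput = L / cycle = 88000 / 8.98651e-05 = 979 Mbps.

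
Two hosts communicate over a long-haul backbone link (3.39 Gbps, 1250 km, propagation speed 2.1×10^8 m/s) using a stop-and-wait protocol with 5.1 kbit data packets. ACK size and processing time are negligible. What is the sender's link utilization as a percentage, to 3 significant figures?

0.0126 %

t_tx = L/R = 5100/3390000000 = 1.50442e-06 s.
t_prop = 1250000/210000000 = 0.00595238 s; RTT = 0.0119048 s.
Cycle = t_tx + RTT = 0.0119063 s.
Utilization = t_tx / cycle = 1.50442e-06/0.0119063 = 0.0126 %.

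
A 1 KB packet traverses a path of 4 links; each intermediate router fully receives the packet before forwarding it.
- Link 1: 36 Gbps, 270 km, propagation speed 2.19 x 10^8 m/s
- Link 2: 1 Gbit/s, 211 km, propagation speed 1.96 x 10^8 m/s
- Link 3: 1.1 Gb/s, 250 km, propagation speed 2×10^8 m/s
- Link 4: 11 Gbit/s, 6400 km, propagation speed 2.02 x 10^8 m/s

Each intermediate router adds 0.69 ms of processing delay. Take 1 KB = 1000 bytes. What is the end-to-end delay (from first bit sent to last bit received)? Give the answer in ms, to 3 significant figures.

37.3 ms

L = 8000 bits.
Transmission delays (L/R per hop): 0.000222222, 0.008, 0.00727273, 0.000727273 ms; sum = 0.0162222 ms.
Propagation delays (d/s per hop): 1.23288, 1.07653, 1.25, 31.6832 ms; sum = 35.2426 ms.
Processing at 3 router(s): 3 × 0.69 ms = 2.07 ms.
End-to-end = 37.3 ms.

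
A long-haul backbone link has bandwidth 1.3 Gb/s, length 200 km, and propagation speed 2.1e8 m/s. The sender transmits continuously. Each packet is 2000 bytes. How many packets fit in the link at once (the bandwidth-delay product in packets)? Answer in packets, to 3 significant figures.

Propagation delay = 200000 / 210000000 = 0.000952381 s.
BDP = R × t_prop = 1300000000 × 0.000952381 = 1238100 bits.
In packets of 16000 bits: 77.4 packets.

77.4 packets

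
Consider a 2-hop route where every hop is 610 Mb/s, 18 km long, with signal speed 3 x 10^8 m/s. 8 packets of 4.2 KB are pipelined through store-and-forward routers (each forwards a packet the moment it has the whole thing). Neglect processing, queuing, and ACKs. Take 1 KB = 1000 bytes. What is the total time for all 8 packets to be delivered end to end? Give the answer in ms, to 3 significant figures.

0.616 ms

Per-hop transmission t_tx = L/R = 33600/610000000 = 0.055082 ms.
Per-hop propagation t_prop = 18000/300000000 = 0.06 ms.
Pipeline fill: first packet needs 2·t_tx to clear all hops; remaining 7 packets each add one t_tx.
Total = (2+8-1)·t_tx + 2·t_prop = 9·0.055082 + 2·0.06 = 0.616 ms.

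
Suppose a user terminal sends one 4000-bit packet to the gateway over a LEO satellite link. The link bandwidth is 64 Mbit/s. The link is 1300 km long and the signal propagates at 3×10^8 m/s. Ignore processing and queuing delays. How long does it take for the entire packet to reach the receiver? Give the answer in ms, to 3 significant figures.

Transmission delay = L/R = 4000 / 64000000 = 0.0625 ms.
Propagation delay = d/s = 1300000 m / 300000000 m/s = 4.33333 ms.
Total = 4.40 ms.

4.40 ms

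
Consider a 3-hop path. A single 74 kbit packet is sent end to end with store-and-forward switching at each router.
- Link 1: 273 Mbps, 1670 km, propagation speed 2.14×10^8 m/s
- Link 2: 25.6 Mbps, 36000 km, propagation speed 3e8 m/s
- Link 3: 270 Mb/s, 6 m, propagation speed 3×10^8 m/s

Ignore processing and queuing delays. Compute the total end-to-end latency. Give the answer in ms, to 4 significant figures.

131.2 ms

L = 74000 bits.
Transmission delays (L/R per hop): 0.271062, 2.89063, 0.274074 ms; sum = 3.43576 ms.
Propagation delays (d/s per hop): 7.80374, 120, 2e-05 ms; sum = 127.804 ms.
End-to-end = 131.2 ms.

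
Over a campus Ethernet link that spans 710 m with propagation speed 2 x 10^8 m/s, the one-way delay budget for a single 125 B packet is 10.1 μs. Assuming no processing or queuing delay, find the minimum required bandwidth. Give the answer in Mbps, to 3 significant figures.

L = 1000 bits.
Propagation delay = 710 / 200000000 = 3.55 μs.
Transmission budget = 10.1 − 3.55 = 6.55 μs.
R ≥ L / t_tx = 1000 bits / 6.55e-06 s = 153 Mbps.

153 Mbps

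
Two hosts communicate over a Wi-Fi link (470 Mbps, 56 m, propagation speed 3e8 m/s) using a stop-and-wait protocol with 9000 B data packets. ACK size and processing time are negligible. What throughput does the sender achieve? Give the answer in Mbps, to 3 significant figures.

469 Mbps

t_tx = L/R = 72000/470000000 = 0.000153191 s.
t_prop = 56/300000000 = 1.86667e-07 s; RTT = 3.73333e-07 s.
Cycle = t_tx + RTT = 0.000153565 s.
Throughput = L / cycle = 72000 / 0.000153565 = 469 Mbps.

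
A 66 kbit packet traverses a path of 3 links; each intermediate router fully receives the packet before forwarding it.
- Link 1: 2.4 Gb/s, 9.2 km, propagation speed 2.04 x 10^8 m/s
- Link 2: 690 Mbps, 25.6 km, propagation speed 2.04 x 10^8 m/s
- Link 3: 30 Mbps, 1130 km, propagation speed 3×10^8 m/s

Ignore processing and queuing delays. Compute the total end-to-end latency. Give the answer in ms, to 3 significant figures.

L = 66000 bits.
Transmission delays (L/R per hop): 0.0275, 0.0956522, 2.2 ms; sum = 2.32315 ms.
Propagation delays (d/s per hop): 0.045098, 0.12549, 3.76667 ms; sum = 3.93725 ms.
End-to-end = 6.26 ms.

6.26 ms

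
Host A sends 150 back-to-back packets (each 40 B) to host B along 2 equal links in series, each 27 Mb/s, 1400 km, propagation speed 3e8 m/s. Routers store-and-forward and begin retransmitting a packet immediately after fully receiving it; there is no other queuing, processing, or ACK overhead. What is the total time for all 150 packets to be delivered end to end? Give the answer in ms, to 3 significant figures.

Per-hop transmission t_tx = L/R = 320/27000000 = 0.0118519 ms.
Per-hop propagation t_prop = 1400000/300000000 = 4.66667 ms.
Pipeline fill: first packet needs 2·t_tx to clear all hops; remaining 149 packets each add one t_tx.
Total = (2+150-1)·t_tx + 2·t_prop = 151·0.0118519 + 2·4.66667 = 11.1 ms.

11.1 ms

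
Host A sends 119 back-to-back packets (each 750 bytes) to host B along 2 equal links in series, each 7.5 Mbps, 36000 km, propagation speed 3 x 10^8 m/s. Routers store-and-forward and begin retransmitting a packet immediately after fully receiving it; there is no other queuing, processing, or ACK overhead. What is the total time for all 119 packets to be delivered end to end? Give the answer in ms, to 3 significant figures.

Per-hop transmission t_tx = L/R = 6000/7500000 = 0.8 ms.
Per-hop propagation t_prop = 36000000/300000000 = 120 ms.
Pipeline fill: first packet needs 2·t_tx to clear all hops; remaining 118 packets each add one t_tx.
Total = (2+119-1)·t_tx + 2·t_prop = 120·0.8 + 2·120 = 336 ms.

336 ms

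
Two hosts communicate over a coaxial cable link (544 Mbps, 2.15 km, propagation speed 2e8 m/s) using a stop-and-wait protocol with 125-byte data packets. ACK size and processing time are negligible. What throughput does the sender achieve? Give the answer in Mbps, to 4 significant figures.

t_tx = L/R = 1000/544000000 = 1.83824e-06 s.
t_prop = 2150/200000000 = 1.075e-05 s; RTT = 2.15e-05 s.
Cycle = t_tx + RTT = 2.33382e-05 s.
Throughput = L / cycle = 1000 / 2.33382e-05 = 42.85 Mbps.

42.85 Mbps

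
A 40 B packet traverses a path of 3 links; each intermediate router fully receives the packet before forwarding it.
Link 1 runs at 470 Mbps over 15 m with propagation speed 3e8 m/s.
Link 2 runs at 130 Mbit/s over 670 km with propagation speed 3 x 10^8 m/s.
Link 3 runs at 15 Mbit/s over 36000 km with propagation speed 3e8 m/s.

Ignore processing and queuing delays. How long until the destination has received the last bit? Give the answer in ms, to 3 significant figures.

122 ms

L = 40 × 8 = 320 bits.
Transmission delays (L/R per hop): 0.000680851, 0.00246154, 0.0213333 ms; sum = 0.0244757 ms.
Propagation delays (d/s per hop): 5e-05, 2.23333, 120 ms; sum = 122.233 ms.
End-to-end = 122 ms.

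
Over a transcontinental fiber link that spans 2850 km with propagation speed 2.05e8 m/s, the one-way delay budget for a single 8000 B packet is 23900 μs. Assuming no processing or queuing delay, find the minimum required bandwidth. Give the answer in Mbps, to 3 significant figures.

L = 64000 bits.
Propagation delay = 2850000 / 2.05e+08 = 13902.4 μs.
Transmission budget = 23900 − 13902.4 = 9997.56 μs.
R ≥ L / t_tx = 64000 bits / 0.00999756 s = 6.40 Mbps.

6.40 Mbps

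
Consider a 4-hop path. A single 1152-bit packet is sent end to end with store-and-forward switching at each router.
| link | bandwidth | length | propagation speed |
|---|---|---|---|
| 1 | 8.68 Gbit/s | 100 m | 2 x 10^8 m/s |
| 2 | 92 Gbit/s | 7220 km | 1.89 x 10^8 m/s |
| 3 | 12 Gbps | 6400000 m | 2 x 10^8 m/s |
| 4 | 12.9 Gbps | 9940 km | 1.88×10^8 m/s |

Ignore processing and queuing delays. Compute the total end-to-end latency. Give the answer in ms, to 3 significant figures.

123 ms

Transmission delays (L/R per hop): 0.000132719, 1.25217e-05, 9.6e-05, 8.93023e-05 ms; sum = 0.000330543 ms.
Propagation delays (d/s per hop): 0.0005, 38.2011, 32, 52.8723 ms; sum = 123.074 ms.
End-to-end = 123 ms.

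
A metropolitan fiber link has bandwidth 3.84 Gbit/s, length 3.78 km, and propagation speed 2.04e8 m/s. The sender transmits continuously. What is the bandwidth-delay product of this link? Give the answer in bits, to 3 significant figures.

Propagation delay = 3780 / 204000000 = 1.85294e-05 s.
BDP = R × t_prop = 3840000000 × 1.85294e-05 = 71152.9 bits.

71200 bits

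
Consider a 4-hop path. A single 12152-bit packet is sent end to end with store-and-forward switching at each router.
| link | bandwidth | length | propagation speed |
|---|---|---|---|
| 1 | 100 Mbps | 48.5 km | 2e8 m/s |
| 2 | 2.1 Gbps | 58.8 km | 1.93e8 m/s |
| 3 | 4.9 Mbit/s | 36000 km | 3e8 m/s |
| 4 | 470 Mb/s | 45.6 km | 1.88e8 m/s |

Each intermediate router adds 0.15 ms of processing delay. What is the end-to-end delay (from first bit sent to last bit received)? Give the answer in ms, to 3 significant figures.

Transmission delays (L/R per hop): 0.12152, 0.00578667, 2.48, 0.0258553 ms; sum = 2.63316 ms.
Propagation delays (d/s per hop): 0.2425, 0.304663, 120, 0.242553 ms; sum = 120.79 ms.
Processing at 3 router(s): 3 × 0.15 ms = 0.45 ms.
End-to-end = 124 ms.

124 ms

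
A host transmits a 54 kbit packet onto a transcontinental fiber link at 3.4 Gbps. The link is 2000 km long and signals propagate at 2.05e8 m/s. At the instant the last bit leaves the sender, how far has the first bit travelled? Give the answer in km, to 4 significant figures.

3.256 km

t_tx = L/R = 54000/3400000000 = 1.58824e-05 s.
Distance = s × t_tx = 2.05e+08 × 1.58824e-05 = 3.256 km.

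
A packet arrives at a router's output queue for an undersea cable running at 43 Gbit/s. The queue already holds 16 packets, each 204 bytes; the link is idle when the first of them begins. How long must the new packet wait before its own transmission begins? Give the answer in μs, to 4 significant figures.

Each queued packet: L/R = 1632/43000000000 = 0.0379535 μs.
16 queued → 0.607256 μs.
Queuing delay = 0.6073 μs.

0.6073 μs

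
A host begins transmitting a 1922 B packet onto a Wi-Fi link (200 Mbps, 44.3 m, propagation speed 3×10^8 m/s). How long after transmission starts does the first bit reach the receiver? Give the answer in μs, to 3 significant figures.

First bit experiences only propagation delay: d/s = 44.3/300000000 = 0.148 μs.

0.148 μs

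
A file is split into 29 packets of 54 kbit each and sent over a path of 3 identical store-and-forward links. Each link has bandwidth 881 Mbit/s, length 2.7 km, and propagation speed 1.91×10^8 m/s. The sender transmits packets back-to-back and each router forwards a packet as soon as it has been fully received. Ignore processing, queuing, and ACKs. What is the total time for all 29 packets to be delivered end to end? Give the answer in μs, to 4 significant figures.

1943 μs

Per-hop transmission t_tx = L/R = 54000/881000000 = 61.294 μs.
Per-hop propagation t_prop = 2700/191000000 = 14.1361 μs.
Pipeline fill: first packet needs 3·t_tx to clear all hops; remaining 28 packets each add one t_tx.
Total = (3+29-1)·t_tx + 3·t_prop = 31·61.294 + 3·14.1361 = 1943 μs.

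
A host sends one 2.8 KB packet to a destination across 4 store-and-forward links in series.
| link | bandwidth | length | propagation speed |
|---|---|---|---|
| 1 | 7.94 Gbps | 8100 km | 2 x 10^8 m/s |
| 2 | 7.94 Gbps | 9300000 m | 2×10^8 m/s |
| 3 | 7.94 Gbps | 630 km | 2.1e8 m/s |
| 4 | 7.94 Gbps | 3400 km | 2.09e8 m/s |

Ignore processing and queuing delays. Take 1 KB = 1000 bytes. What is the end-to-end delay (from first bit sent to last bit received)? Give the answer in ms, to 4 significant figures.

106.3 ms

L = 22400 bits.
Transmission delay per hop = L/R = 22400/7940000000 = 0.00282116 ms; 4 hops → 0.0112846 ms.
Propagation delays (d/s per hop): 40.5, 46.5, 3, 16.2679 ms; sum = 106.268 ms.
End-to-end = 106.3 ms.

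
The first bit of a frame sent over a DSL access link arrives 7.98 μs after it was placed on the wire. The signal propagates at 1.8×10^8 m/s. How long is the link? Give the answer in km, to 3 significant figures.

d = s × t_prop = 180000000 × 7.98e-06 = 1.44 km.

1.44 km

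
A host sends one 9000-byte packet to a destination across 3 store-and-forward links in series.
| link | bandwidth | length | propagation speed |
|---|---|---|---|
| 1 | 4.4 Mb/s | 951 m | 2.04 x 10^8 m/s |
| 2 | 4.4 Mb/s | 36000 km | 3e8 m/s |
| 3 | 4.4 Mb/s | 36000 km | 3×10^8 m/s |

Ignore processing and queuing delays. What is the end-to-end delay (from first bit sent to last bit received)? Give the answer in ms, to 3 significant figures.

289 ms

L = 9000 × 8 = 72000 bits.
Transmission delay per hop = L/R = 72000/4400000 = 16.3636 ms; 3 hops → 49.0909 ms.
Propagation delays (d/s per hop): 0.00466176, 120, 120 ms; sum = 240.005 ms.
End-to-end = 289 ms.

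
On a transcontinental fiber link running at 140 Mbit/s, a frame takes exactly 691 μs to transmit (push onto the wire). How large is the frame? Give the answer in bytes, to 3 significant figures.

12100 bytes

L = R × t_tx = 140000000 b/s × 0.000691 s = 96740 bits.
In bytes: 96740 / 8 = 12100 bytes.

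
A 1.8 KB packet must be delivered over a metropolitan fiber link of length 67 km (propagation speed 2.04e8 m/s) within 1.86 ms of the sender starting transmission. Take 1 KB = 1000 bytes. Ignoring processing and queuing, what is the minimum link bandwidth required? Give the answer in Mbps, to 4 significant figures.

9.402 Mbps

L = 14400 bits.
Propagation delay = 67000 / 204000000 = 0.328431 ms.
Transmission budget = 1.86 − 0.328431 = 1.53157 ms.
R ≥ L / t_tx = 14400 bits / 0.00153157 s = 9.402 Mbps.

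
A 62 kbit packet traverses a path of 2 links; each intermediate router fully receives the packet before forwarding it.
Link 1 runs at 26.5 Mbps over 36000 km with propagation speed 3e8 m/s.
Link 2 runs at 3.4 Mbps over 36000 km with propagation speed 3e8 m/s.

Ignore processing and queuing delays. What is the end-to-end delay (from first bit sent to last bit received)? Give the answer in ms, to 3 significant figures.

261 ms

L = 62000 bits.
Transmission delays (L/R per hop): 2.33962, 18.2353 ms; sum = 20.5749 ms.
Propagation delays (d/s per hop): 120, 120 ms; sum = 240 ms.
End-to-end = 261 ms.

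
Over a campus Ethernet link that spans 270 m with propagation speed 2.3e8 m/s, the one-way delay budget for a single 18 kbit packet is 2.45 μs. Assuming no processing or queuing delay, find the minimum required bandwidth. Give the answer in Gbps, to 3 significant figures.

Propagation delay = 270 / 2.3e+08 = 1.17391 μs.
Transmission budget = 2.45 − 1.17391 = 1.27609 μs.
R ≥ L / t_tx = 18000 bits / 1.27609e-06 s = 14.1 Gbps.

14.1 Gbps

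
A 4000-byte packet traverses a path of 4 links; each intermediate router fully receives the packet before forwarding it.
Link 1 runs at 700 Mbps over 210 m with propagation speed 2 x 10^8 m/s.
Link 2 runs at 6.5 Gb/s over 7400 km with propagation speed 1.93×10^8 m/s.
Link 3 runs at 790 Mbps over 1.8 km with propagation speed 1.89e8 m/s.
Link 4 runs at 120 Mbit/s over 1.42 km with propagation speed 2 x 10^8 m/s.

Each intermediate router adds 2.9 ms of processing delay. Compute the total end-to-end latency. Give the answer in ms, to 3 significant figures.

47.4 ms

L = 4000 × 8 = 32000 bits.
Transmission delays (L/R per hop): 0.0457143, 0.00492308, 0.0405063, 0.266667 ms; sum = 0.35781 ms.
Propagation delays (d/s per hop): 0.00105, 38.342, 0.00952381, 0.0071 ms; sum = 38.3596 ms.
Processing at 3 router(s): 3 × 2.9 ms = 8.7 ms.
End-to-end = 47.4 ms.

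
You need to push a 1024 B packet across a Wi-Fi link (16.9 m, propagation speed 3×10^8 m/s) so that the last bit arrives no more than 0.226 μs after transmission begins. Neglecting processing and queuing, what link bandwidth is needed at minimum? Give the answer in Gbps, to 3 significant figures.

48.3 Gbps

L = 8192 bits.
Propagation delay = 16.9 / 300000000 = 0.0563333 μs.
Transmission budget = 0.226 − 0.0563333 = 0.169667 μs.
R ≥ L / t_tx = 8192 bits / 1.69667e-07 s = 48.3 Gbps.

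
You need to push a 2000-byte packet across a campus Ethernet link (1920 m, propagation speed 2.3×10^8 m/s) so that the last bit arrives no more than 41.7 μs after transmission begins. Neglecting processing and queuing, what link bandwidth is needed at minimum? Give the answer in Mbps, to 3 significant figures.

480 Mbps

L = 16000 bits.
Propagation delay = 1920 / 2.3e+08 = 8.34783 μs.
Transmission budget = 41.7 − 8.34783 = 33.3522 μs.
R ≥ L / t_tx = 16000 bits / 3.33522e-05 s = 480 Mbps.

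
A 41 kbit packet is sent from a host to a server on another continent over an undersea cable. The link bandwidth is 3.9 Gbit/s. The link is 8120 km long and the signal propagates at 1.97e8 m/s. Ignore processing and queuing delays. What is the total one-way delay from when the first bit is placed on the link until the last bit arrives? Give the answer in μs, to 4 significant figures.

41230 μs

L = 41000 bits.
Transmission delay = L/R = 41000 / 3900000000 = 10.5128 μs.
Propagation delay = d/s = 8120000 m / 197000000 m/s = 41218.3 μs.
Total = 41230 μs.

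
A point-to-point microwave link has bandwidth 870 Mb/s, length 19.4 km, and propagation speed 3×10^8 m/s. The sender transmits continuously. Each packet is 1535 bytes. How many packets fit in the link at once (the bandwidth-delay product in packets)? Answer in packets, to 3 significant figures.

4.58 packets

Propagation delay = 19400 / 300000000 = 6.46667e-05 s.
BDP = R × t_prop = 870000000 × 6.46667e-05 = 56260 bits.
In packets of 12280 bits: 4.58 packets.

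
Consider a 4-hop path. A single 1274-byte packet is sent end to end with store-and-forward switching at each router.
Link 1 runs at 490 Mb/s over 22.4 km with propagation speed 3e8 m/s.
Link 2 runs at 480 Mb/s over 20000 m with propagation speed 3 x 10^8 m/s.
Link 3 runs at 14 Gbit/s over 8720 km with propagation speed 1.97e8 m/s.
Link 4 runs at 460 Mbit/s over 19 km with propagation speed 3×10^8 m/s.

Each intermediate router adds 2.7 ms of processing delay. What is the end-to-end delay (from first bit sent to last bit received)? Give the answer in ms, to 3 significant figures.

52.6 ms

L = 1274 × 8 = 10192 bits.
Transmission delays (L/R per hop): 0.0208, 0.0212333, 0.000728, 0.0221565 ms; sum = 0.0649179 ms.
Propagation delays (d/s per hop): 0.0746667, 0.0666667, 44.264, 0.0633333 ms; sum = 44.4686 ms.
Processing at 3 router(s): 3 × 2.7 ms = 8.1 ms.
End-to-end = 52.6 ms.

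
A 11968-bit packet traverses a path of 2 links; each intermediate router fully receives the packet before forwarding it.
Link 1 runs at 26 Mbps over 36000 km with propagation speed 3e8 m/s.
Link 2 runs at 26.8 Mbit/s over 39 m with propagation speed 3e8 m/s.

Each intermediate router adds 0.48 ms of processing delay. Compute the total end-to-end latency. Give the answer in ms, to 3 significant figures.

121 ms

Transmission delays (L/R per hop): 0.460308, 0.446567 ms; sum = 0.906875 ms.
Propagation delays (d/s per hop): 120, 0.00013 ms; sum = 120 ms.
Processing at 1 router(s): 1 × 0.48 ms = 0.48 ms.
End-to-end = 121 ms.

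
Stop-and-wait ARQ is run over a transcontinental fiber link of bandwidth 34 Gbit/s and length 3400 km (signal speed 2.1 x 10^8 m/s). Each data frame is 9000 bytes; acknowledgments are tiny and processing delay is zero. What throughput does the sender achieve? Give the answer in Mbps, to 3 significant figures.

2.22 Mbps

t_tx = L/R = 72000/34000000000 = 2.11765e-06 s.
t_prop = 3400000/210000000 = 0.0161905 s; RTT = 0.032381 s.
Cycle = t_tx + RTT = 0.0323831 s.
Throughput = L / cycle = 72000 / 0.0323831 = 2.22 Mbps.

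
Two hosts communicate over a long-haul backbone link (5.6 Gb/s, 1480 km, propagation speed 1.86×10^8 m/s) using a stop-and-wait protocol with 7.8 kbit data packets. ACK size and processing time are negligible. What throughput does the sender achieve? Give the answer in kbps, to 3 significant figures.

t_tx = L/R = 7800/5600000000 = 1.39286e-06 s.
t_prop = 1480000/186000000 = 0.00795699 s; RTT = 0.015914 s.
Cycle = t_tx + RTT = 0.0159154 s.
Throughput = L / cycle = 7800 / 0.0159154 = 490 kbps.

490 kbps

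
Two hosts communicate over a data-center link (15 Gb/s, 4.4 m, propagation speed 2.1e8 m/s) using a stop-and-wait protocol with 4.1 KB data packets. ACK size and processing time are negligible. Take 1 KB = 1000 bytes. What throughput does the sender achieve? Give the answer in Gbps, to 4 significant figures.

t_tx = L/R = 32800/15000000000 = 2.18667e-06 s.
t_prop = 4.4/210000000 = 2.09524e-08 s; RTT = 4.19048e-08 s.
Cycle = t_tx + RTT = 2.22857e-06 s.
Throughput = L / cycle = 32800 / 2.22857e-06 = 14.72 Gbps.

14.72 Gbps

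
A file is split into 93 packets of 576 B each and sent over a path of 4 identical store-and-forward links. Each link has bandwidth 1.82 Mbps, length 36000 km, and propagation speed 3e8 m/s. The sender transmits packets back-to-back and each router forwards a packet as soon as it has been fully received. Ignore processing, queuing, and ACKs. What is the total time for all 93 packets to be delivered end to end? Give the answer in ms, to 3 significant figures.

723 ms

Per-hop transmission t_tx = L/R = 4608/1820000 = 2.53187 ms.
Per-hop propagation t_prop = 36000000/300000000 = 120 ms.
Pipeline fill: first packet needs 4·t_tx to clear all hops; remaining 92 packets each add one t_tx.
Total = (4+93-1)·t_tx + 4·t_prop = 96·2.53187 + 4·120 = 723 ms.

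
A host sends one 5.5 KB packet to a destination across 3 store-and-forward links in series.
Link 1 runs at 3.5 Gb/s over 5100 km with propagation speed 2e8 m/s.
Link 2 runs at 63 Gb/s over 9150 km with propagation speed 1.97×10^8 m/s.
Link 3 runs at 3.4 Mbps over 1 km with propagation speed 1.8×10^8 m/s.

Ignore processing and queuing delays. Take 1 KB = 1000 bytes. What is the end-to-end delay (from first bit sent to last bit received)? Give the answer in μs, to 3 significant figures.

84900 μs

L = 44000 bits.
Transmission delays (L/R per hop): 12.5714, 0.698413, 12941.2 μs; sum = 12954.4 μs.
Propagation delays (d/s per hop): 25500, 46446.7, 5.55556 μs; sum = 71952.3 μs.
End-to-end = 84900 μs.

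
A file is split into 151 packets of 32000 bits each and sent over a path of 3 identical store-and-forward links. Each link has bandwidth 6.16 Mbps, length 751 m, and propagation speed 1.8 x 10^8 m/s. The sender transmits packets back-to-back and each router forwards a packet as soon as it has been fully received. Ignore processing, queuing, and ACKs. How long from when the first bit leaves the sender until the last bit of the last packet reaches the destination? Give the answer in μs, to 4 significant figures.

794800 μs

Per-hop transmission t_tx = L/R = 32000/6160000 = 5194.81 μs.
Per-hop propagation t_prop = 751/180000000 = 4.17222 μs.
Pipeline fill: first packet needs 3·t_tx to clear all hops; remaining 150 packets each add one t_tx.
Total = (3+151-1)·t_tx + 3·t_prop = 153·5194.81 + 3·4.17222 = 794800 μs.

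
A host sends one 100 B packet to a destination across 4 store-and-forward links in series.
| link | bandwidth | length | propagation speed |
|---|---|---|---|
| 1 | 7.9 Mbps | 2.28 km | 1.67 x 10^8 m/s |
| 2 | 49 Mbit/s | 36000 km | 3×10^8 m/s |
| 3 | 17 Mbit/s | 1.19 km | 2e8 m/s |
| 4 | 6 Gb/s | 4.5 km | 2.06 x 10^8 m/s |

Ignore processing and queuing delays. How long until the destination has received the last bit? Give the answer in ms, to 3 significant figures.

120 ms

L = 100 × 8 = 800 bits.
Transmission delays (L/R per hop): 0.101266, 0.0163265, 0.0470588, 0.000133333 ms; sum = 0.164785 ms.
Propagation delays (d/s per hop): 0.0136527, 120, 0.00595, 0.0218447 ms; sum = 120.041 ms.
End-to-end = 120 ms.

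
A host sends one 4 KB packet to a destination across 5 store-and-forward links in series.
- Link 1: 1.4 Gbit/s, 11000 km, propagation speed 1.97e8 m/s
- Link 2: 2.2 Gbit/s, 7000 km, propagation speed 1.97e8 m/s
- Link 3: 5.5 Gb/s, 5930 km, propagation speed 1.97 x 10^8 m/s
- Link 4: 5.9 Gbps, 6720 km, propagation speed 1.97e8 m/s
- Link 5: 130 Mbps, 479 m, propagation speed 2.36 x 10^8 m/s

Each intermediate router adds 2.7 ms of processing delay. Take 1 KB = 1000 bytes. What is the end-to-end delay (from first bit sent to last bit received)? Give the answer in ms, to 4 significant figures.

166.7 ms

L = 32000 bits.
Transmission delays (L/R per hop): 0.0228571, 0.0145455, 0.00581818, 0.00542373, 0.246154 ms; sum = 0.294798 ms.
Propagation delays (d/s per hop): 55.8376, 35.533, 30.1015, 34.1117, 0.00202966 ms; sum = 155.586 ms.
Processing at 4 router(s): 4 × 2.7 ms = 10.8 ms.
End-to-end = 166.7 ms.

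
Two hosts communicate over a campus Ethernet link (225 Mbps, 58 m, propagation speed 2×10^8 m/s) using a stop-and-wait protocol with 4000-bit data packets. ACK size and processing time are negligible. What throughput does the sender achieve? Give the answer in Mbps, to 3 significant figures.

218 Mbps

t_tx = L/R = 4000/225000000 = 1.77778e-05 s.
t_prop = 58/200000000 = 2.9e-07 s; RTT = 5.8e-07 s.
Cycle = t_tx + RTT = 1.83578e-05 s.
Throughput = L / cycle = 4000 / 1.83578e-05 = 218 Mbps.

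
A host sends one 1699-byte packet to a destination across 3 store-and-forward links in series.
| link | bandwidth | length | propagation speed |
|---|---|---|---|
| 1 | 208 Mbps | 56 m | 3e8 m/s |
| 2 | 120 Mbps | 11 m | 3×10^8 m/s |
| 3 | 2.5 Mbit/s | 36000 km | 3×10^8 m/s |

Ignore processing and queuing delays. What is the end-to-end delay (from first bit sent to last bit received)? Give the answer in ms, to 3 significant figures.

L = 1699 × 8 = 13592 bits.
Transmission delays (L/R per hop): 0.0653462, 0.113267, 5.4368 ms; sum = 5.61541 ms.
Propagation delays (d/s per hop): 0.000186667, 3.66667e-05, 120 ms; sum = 120 ms.
End-to-end = 126 ms.

126 ms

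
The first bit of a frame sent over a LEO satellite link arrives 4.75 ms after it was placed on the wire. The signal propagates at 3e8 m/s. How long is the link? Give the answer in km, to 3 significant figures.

1430 km

d = s × t_prop = 300000000 × 0.00475 = 1430 km.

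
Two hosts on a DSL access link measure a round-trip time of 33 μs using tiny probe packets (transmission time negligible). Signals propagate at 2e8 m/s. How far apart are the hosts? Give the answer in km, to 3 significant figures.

One-way propagation = RTT/2 = 16.5 μs.
d = s × t = 200000000 × 1.65e-05 = 3.30 km.

3.30 km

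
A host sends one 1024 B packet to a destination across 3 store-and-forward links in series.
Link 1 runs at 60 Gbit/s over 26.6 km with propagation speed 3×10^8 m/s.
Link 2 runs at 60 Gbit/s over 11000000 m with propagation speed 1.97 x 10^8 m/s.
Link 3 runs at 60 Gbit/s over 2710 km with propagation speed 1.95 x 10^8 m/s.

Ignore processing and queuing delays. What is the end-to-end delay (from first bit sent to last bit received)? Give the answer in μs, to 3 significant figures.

L = 1024 × 8 = 8192 bits.
Transmission delay per hop = L/R = 8192/60000000000 = 0.136533 μs; 3 hops → 0.4096 μs.
Propagation delays (d/s per hop): 88.6667, 55837.6, 13897.4 μs; sum = 69823.7 μs.
End-to-end = 69800 μs.

69800 μs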